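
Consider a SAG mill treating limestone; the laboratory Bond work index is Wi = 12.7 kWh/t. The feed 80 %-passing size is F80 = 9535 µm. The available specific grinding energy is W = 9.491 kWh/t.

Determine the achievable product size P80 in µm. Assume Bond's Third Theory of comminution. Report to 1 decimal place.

P80 = 138.5 µm

W = 10·Wi·[P80^(−½) − F80^(−½)]
⇒ 1/√P80 = W/(10 Wi) + 1/√F80
  = 9.4910/(10·12.7) + 1/√9535 = 0.074732 + 0.010241 = 0.084973
P80 = (1/0.084973)² = 11.7684² = 138.50 µm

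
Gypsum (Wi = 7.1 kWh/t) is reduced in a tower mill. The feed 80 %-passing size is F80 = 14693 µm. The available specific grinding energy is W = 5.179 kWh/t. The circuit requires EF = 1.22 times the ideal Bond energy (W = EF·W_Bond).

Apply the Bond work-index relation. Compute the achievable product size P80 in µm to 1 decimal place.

P80 = 216.0 µm

Bond: W = 10·Wi·(1/√P80 − 1/√F80)
W_Bond = W / EF = 5.179 / 1.22 = 4.2451 kWh/t
P80^(−½) = W_Bond/(10 Wi) + F80^(−½)
  = 4.2451/(10·7.1) + 1/√14693 = 0.059790 + 0.008250 = 0.068040
P80 = (1/0.068040)² = 14.6973² = 216.01 µm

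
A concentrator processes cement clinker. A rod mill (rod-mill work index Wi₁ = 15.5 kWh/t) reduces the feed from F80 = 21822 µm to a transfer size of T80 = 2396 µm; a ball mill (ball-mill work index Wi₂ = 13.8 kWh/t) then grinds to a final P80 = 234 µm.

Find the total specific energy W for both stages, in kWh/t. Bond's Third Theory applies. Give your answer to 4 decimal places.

Bond: W = 10·Wi·(1/√P80 − 1/√F80)
Stage 1 (21822→2396 µm, Wi₁=15.5): W₁ = 10·15.5·(0.020429 − 0.006769) = 2.1173 kWh/t
Stage 2 (2396→234 µm, Wi₂=13.8): W₂ = 10·13.8·(0.065372 − 0.020429) = 6.2021 kWh/t
W = W₁ + W₂ = 2.1173 + 6.2021 = 8.3194 kWh/t

W = 8.3194 kWh/t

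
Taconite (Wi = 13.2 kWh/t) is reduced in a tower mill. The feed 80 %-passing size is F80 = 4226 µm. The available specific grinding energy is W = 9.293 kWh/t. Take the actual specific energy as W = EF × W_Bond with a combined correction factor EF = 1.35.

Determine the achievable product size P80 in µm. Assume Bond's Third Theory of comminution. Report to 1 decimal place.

W = 10·Wi·[P80^(−½) − F80^(−½)]
W_Bond = W / EF = 9.293 / 1.35 = 6.8837 kWh/t
1/√P80 = 1/√F80 + W_Bond/(10·Wi)
  = 6.8837/(10·13.2) + 1/√4226 = 0.052149 + 0.015383 = 0.067532
P80 = (1/0.067532)² = 14.8078² = 219.27 µm

P80 = 219.3 µm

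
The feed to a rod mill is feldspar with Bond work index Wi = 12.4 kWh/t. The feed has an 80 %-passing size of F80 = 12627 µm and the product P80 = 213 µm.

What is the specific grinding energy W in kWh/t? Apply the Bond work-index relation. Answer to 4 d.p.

Bond:  W = 10 Wi (1/√P − 1/√F)
1/√213 = 0.068519;  1/√12627 = 0.008899
W = 10·12.4·(0.068519 − 0.008899) = 7.3928 kWh/t

W = 7.3928 kWh/t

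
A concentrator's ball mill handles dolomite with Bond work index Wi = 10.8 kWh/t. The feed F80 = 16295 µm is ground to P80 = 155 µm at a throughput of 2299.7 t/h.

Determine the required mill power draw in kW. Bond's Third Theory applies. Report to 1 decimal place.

P = 18003.7 kW

W = 10 Wi / √P80 − 10 Wi / √F80
W = 10·10.8·(1/√155 − 1/√16295) = 10·10.8·(0.072488) = 7.8287 kWh/t
Mill draw = 7.8287 × 2299.7 = 18003.7 kW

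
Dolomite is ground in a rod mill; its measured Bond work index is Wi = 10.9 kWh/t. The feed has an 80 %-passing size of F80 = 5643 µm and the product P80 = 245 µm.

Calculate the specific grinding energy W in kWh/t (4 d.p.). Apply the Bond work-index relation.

W = 5.5127 kWh/t

W = 10·Wi·(P80^(-½) − F80^(-½))
1/√245 = 0.063888;  1/√5643 = 0.013312
W = 10·10.9·(0.063888 − 0.013312) = 5.5127 kWh/t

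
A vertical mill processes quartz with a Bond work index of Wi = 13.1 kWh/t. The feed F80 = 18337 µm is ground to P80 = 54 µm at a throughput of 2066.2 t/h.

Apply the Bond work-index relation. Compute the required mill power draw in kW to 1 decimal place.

W = 10·Wi·(P80^(-½) − F80^(-½))
W = 10·13.1·(1/√54 − 1/√18337) = 10·13.1·(0.128698) = 16.8594 kWh/t
Power = W × throughput = 16.8594 kWh/t × 2066.2 t/h = 34835.0 kW

P = 34835.0 kW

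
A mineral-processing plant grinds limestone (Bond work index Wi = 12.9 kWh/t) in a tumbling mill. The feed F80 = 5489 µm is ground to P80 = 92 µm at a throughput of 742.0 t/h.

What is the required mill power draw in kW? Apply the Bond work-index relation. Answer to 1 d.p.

Bond: W = 10·Wi·(1/√P80 − 1/√F80)
W = 10·12.9·(1/√92 − 1/√5489) = 10·12.9·(0.090760) = 11.7080 kWh/t
Mill draw = 11.7080 × 742.0 = 8687.3 kW

P = 8687.3 kW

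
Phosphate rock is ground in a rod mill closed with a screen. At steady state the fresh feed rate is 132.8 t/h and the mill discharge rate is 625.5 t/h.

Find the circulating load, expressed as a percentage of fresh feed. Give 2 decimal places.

CL = 371.01 %

Mill node: discharge = fresh + recycle.
R = M − F = 625.5 − 132.8 = 492.7 t/h
CL = 100·R/F = 100·492.7/132.8 = 371.01 %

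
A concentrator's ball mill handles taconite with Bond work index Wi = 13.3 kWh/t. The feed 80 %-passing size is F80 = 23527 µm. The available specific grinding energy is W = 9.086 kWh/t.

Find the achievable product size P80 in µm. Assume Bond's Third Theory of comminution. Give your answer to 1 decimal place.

P80 = 178.6 µm

W = 10 Wi (1/√P80 − 1/√F80)  [Bond]
P80^(−½) = W/(10 Wi) + F80^(−½)
  = 9.0860/(10·13.3) + 1/√23527 = 0.068316 + 0.006520 = 0.074835
P80 = (1/0.074835)² = 13.3627² = 178.56 µm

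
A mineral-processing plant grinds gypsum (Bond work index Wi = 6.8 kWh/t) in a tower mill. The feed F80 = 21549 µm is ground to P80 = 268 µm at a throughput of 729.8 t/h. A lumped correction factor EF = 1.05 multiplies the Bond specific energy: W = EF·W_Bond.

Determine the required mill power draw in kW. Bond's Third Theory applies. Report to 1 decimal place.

W_Bond = 10·Wi·(1/√P₈₀ − 1/√F₈₀)
W = 10·6.8·(1/√268 − 1/√21549) = 10·6.8·(0.054273) = 3.6905 kWh/t
W_actual = 1.05 × 3.6905 = 3.8751 kWh/t
Mill draw = 3.8751 × 729.8 = 2828.0 kW

P = 2828.0 kW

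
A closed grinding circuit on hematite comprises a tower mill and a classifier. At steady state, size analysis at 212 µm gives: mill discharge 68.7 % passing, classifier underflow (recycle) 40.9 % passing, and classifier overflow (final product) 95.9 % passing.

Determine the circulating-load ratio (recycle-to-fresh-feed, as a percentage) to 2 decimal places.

Let r = R/F. Size balance at 212 µm:
r = (o − d)/(d − u)
r = (95.9 − 68.7)/(68.7 − 40.9) = 27.2/27.8 = 0.9784
CL = 100·r = 97.84 %

CL = 97.84 %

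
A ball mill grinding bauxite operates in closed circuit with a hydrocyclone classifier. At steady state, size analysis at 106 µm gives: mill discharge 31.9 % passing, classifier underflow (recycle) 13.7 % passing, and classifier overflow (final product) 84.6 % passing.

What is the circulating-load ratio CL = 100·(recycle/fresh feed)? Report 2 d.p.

CL = 289.56 %

Mass balance on the −106 µm fraction:
Fd + Rd = Ru + Fo ⇒ R/F = (o−d)/(d−u)
r = (84.6 − 31.9)/(31.9 − 13.7) = 52.7/18.2 = 2.8956
CL = 100·r = 289.56 %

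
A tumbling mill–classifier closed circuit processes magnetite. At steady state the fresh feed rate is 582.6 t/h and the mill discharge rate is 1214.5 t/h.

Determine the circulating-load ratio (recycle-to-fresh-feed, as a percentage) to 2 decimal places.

Steady state: M = F + R.
R = M − F = 1214.5 − 582.6 = 631.9 t/h
CL = 100·R/F = 100·631.9/582.6 = 108.46 %

CL = 108.46 %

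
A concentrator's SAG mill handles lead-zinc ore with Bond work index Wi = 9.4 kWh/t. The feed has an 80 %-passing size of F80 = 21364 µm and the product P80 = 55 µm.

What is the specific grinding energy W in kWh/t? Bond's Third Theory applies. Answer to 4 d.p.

W = 10 Wi (1/√P80 − 1/√F80)  [Bond]
1/√55 = 0.134840;  1/√21364 = 0.006842
W = 10·9.4·(0.134840 − 0.006842) = 12.0318 kWh/t

W = 12.0318 kWh/t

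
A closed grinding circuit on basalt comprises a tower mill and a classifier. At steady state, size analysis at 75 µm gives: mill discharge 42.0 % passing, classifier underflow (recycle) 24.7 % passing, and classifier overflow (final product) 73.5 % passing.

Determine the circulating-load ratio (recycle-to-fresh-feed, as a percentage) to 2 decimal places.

Balance %-passing 75 µm (r = R/F):
(1+r)d = ru + o → r = (o−d)/(d−u)
r = (73.5 − 42.0)/(42.0 − 24.7) = 31.5/17.3 = 1.8208
CL = 100·r = 182.08 %

CL = 182.08 %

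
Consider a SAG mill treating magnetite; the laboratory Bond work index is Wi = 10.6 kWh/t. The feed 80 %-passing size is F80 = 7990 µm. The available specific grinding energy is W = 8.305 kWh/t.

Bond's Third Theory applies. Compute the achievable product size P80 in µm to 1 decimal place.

P80 = 124.7 µm

W = 10 Wi (P80^-0.5 − F80^-0.5)
P80^-0.5 = F80^-0.5 + W/(10 Wi)
  = 8.3050/(10·10.6) + 1/√7990 = 0.078349 + 0.011187 = 0.089536
P80 = (1/0.089536)² = 11.1686² = 124.74 µm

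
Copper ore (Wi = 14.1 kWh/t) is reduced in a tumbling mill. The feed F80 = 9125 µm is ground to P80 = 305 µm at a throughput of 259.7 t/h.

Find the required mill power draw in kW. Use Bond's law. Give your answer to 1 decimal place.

P = 1713.4 kW

W = 10 Wi (P80^-0.5 − F80^-0.5)
W = 10·14.1·(1/√305 − 1/√9125) = 10·14.1·(0.046791) = 6.5976 kWh/t
Power = W × throughput = 6.5976 kWh/t × 259.7 t/h = 1713.4 kW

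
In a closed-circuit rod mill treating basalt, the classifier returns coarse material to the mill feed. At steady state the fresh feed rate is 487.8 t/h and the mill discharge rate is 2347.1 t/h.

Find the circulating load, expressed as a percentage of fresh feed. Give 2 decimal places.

Mill node: discharge = fresh + recycle.
R = M − F = 2347.1 − 487.8 = 1859.3 t/h
CL = 100·R/F = 100·1859.3/487.8 = 381.16 %

CL = 381.16 %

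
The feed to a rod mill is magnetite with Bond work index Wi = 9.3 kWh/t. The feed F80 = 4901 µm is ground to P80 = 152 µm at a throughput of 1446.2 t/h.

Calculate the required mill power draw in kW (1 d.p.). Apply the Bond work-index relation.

P = 8987.9 kW

W_Bond = 10·Wi·(1/√P₈₀ − 1/√F₈₀)
W = 10·9.3·(1/√152 − 1/√4901) = 10·9.3·(0.066826) = 6.2149 kWh/t
Mill draw = 6.2149 × 1446.2 = 8987.9 kW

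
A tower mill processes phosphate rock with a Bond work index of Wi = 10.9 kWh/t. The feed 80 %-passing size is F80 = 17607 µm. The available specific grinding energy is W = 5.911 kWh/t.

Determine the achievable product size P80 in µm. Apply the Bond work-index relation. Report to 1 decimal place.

W = 10 Wi (P80^-0.5 − F80^-0.5)
P80^(−½) = W/(10 Wi) + F80^(−½)
  = 5.9110/(10·10.9) + 1/√17607 = 0.054229 + 0.007536 = 0.061766
P80 = (1/0.061766)² = 16.1902² = 262.12 µm

P80 = 262.1 µm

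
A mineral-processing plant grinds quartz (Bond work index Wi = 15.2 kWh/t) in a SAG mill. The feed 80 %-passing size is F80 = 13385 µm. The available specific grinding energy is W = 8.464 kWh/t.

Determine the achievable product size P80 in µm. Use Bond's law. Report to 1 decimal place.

P80 = 241.7 µm

W = 10·Wi·[P80^(−½) − F80^(−½)]
P80^(−½) = W/(10 Wi) + F80^(−½)
  = 8.4640/(10·15.2) + 1/√13385 = 0.055684 + 0.008644 = 0.064328
P80 = (1/0.064328)² = 15.5454² = 241.66 µm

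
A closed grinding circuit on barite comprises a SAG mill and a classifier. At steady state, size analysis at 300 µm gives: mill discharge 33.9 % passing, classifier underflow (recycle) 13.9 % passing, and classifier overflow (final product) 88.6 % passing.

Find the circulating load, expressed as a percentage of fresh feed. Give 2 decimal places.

CL = 273.50 %

Let r = R/F. Size balance at 300 µm:
Fd + Rd = Ru + Fo ⇒ R/F = (o−d)/(d−u)
r = (88.6 − 33.9)/(33.9 − 13.9) = 54.7/20.0 = 2.7350
CL = 100·r = 273.50 %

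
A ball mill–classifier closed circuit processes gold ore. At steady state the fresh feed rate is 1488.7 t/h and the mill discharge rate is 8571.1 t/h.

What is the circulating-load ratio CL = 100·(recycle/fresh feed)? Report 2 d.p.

CL = 475.74 %

M = F + R at steady state, so:
R = M − F = 8571.1 − 1488.7 = 7082.4 t/h
CL = 100·R/F = 100·7082.4/1488.7 = 475.74 %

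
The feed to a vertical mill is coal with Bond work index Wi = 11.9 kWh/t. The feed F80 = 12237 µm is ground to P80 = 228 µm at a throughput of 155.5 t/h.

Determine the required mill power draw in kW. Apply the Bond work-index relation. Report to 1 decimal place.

P = 1058.2 kW

Bond:  W = 10 Wi (1/√P − 1/√F)
W = 10·11.9·(1/√228 − 1/√12237) = 10·11.9·(0.057187) = 6.8052 kWh/t
Mill draw = 6.8052 × 155.5 = 1058.2 kW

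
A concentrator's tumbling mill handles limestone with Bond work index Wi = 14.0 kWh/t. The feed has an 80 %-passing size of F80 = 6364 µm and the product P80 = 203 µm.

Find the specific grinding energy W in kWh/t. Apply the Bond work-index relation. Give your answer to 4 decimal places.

W_Bond = 10·Wi·(1/√P₈₀ − 1/√F₈₀)
1/√203 = 0.070186;  1/√6364 = 0.012535
W = 10·14.0·(0.070186 − 0.012535) = 8.0711 kWh/t

W = 8.0711 kWh/t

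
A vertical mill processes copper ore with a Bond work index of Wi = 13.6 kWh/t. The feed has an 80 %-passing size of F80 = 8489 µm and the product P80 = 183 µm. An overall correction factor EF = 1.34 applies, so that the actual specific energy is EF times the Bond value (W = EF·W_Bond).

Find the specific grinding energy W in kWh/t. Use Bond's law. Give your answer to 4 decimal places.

Bond:  W = 10 Wi (1/√P − 1/√F)
1/√183 = 0.073922;  1/√8489 = 0.010854
W = 10·13.6·(0.073922 − 0.010854) = 8.5773 kWh/t
Apply correction: 8.5773 × 1.34 = 11.4936 kWh/t

W = 11.4936 kWh/t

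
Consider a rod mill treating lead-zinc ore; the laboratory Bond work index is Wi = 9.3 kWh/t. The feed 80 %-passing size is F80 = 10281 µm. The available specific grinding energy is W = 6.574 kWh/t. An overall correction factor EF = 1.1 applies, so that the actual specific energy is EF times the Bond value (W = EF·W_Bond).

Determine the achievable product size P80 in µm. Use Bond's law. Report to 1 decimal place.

P80 = 182.0 µm

W = 10 Wi (1/√P80 − 1/√F80)  [Bond]
W_Bond = W / EF = 6.574 / 1.1 = 5.9764 kWh/t
1/√P80 = 1/√F80 + W_Bond/(10·Wi)
  = 5.9764/(10·9.3) + 1/√10281 = 0.064262 + 0.009862 = 0.074124
P80 = (1/0.074124)² = 13.4908² = 182.00 µm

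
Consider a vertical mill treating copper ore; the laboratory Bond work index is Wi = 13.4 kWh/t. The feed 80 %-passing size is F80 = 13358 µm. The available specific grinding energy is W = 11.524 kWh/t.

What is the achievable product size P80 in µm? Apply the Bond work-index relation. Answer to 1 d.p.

W_Bond = 10·Wi·(1/√P₈₀ − 1/√F₈₀)
P80^-0.5 = F80^-0.5 + W/(10 Wi)
  = 11.5240/(10·13.4) + 1/√13358 = 0.086000 + 0.008652 = 0.094652
P80 = (1/0.094652)² = 10.5650² = 111.62 µm

P80 = 111.6 µm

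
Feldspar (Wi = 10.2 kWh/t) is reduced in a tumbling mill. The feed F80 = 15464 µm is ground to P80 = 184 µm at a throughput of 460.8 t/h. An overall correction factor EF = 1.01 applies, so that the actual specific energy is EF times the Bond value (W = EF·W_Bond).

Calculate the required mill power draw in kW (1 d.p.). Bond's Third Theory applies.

W = 10 Wi / √P80 − 10 Wi / √F80
W = 10·10.2·(1/√184 − 1/√15464) = 10·10.2·(0.065679) = 6.6993 kWh/t
With EF = 1.01: W = 6.6993·1.01 = 6.7663 kWh/t
P_mill = W·ṁ = 6.7663·460.8 = 3117.9 kW

P = 3117.9 kW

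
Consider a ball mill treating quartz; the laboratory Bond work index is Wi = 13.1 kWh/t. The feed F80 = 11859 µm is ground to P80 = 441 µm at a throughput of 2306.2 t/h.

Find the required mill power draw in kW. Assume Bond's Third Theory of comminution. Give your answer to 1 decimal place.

P = 11612.1 kW

Bond: W = 10·Wi·(1/√P80 − 1/√F80)
W = 10·13.1·(1/√441 − 1/√11859) = 10·13.1·(0.038436) = 5.0351 kWh/t
P = W·T = 5.0351·2306.2 = 11612.1 kW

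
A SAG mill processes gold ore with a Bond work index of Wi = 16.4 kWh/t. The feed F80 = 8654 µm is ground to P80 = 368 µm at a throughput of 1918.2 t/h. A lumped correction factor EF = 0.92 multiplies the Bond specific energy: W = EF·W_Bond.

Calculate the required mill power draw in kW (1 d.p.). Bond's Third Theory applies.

P = 11975.8 kW

W = 10·Wi·(P80^(-½) − F80^(-½))
W = 10·16.4·(1/√368 − 1/√8654) = 10·16.4·(0.041379) = 6.7862 kWh/t
W_actual = 0.92 × 6.7862 = 6.2433 kWh/t
Mill draw = 6.2433 × 1918.2 = 11975.8 kW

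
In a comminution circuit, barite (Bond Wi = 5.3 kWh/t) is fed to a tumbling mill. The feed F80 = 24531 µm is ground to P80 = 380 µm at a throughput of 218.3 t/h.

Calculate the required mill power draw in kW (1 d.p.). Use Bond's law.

W_Bond = 10·Wi·(1/√P₈₀ − 1/√F₈₀)
W = 10·5.3·(1/√380 − 1/√24531) = 10·5.3·(0.044914) = 2.3805 kWh/t
P_mill = W·ṁ = 2.3805·218.3 = 519.7 kW

P = 519.7 kW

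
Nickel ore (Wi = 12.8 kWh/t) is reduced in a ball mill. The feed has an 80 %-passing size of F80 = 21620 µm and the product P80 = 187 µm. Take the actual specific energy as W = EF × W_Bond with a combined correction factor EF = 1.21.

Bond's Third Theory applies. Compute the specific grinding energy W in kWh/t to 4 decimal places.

W = 10.2726 kWh/t

W = 10·Wi·[P80^(−½) − F80^(−½)]
1/√187 = 0.073127;  1/√21620 = 0.006801
W = 10·12.8·(0.073127 − 0.006801) = 8.4898 kWh/t
W_actual = 1.21 × 8.4898 = 10.2726 kWh/t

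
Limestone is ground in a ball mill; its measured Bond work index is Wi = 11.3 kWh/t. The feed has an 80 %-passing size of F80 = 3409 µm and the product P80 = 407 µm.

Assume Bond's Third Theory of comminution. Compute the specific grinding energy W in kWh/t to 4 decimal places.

W = 3.6658 kWh/t

W = 10·Wi·[P80^(−½) − F80^(−½)]
1/√407 = 0.049568;  1/√3409 = 0.017127
W = 10·11.3·(0.049568 − 0.017127) = 3.6658 kWh/t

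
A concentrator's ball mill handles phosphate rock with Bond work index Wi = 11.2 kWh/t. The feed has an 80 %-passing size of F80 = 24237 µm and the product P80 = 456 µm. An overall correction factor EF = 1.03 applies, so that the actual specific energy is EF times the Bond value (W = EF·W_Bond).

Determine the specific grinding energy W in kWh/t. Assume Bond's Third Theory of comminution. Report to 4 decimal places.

W = 4.6612 kWh/t

Bond: W = 10·Wi·(1/√P80 − 1/√F80)
1/√456 = 0.046829;  1/√24237 = 0.006423
W = 10·11.2·(0.046829 − 0.006423) = 4.5255 kWh/t
Apply correction: 4.5255 × 1.03 = 4.6612 kWh/t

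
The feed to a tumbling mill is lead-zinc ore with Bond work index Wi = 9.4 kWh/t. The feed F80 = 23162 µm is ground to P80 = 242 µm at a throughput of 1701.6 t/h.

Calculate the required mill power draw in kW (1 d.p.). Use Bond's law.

P = 9231.0 kW

W = 10·Wi·(P80^(-½) − F80^(-½))
W = 10·9.4·(1/√242 − 1/√23162) = 10·9.4·(0.057712) = 5.4249 kWh/t
P_mill = W·ṁ = 5.4249·1701.6 = 9231.0 kW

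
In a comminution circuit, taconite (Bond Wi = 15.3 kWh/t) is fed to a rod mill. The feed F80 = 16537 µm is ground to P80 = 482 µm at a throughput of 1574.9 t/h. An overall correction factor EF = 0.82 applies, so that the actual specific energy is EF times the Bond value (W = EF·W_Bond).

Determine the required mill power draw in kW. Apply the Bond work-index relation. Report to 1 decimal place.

W = 10 Wi (1/√P80 − 1/√F80)  [Bond]
W = 10·15.3·(1/√482 − 1/√16537) = 10·15.3·(0.037772) = 5.7792 kWh/t
With EF = 0.82: W = 5.7792·0.82 = 4.7389 kWh/t
Mill draw = 4.7389 × 1574.9 = 7463.3 kW

P = 7463.3 kW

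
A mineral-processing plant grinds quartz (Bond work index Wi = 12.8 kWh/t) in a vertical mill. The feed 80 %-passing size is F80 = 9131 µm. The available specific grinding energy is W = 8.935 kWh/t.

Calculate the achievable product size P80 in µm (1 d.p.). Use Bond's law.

Bond:  W = 10 Wi (1/√P − 1/√F)
⇒ 1/√P80 = W/(10 Wi) + 1/√F80
  = 8.9350/(10·12.8) + 1/√9131 = 0.069805 + 0.010465 = 0.080270
P80 = (1/0.080270)² = 12.4580² = 155.20 µm

P80 = 155.2 µm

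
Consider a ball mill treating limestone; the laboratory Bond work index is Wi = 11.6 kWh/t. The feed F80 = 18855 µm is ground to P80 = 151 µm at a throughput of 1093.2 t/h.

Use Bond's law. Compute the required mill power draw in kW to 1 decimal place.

P = 9396.2 kW

Bond: W = 10·Wi·(1/√P80 − 1/√F80)
W = 10·11.6·(1/√151 − 1/√18855) = 10·11.6·(0.074096) = 8.5952 kWh/t
P = W·T = 8.5952·1093.2 = 9396.2 kW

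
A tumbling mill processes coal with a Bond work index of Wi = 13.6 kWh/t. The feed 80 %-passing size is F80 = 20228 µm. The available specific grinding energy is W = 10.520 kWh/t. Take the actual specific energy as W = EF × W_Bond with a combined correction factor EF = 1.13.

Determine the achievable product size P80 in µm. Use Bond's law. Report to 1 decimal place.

W = 10·Wi·[P80^(−½) − F80^(−½)]
W_Bond = W / EF = 10.520 / 1.13 = 9.3097 kWh/t
P80^-0.5 = F80^-0.5 + W_Bond/(10 Wi)
  = 9.3097/(10·13.6) + 1/√20228 = 0.068454 + 0.007031 = 0.075485
P80 = (1/0.075485)² = 13.2477² = 175.50 µm

P80 = 175.5 µm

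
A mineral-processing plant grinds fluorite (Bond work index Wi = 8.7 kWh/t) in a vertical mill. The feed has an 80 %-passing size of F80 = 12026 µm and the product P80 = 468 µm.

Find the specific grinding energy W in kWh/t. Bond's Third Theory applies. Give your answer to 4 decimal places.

W = 10·Wi·(P80^(-½) − F80^(-½))
1/√468 = 0.046225;  1/√12026 = 0.009119
W = 10·8.7·(0.046225 − 0.009119) = 3.2282 kWh/t

W = 3.2282 kWh/t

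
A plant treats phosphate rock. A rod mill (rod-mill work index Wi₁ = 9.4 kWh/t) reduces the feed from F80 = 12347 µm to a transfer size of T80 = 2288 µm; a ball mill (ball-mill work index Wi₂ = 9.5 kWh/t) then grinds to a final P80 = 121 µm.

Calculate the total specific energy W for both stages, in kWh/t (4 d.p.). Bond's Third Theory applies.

Bond:  W = 10 Wi (1/√P − 1/√F)
Stage 1 (12347→2288 µm, Wi₁=9.4): W₁ = 10·9.4·(0.020906 − 0.009000) = 1.1192 kWh/t
Stage 2 (2288→121 µm, Wi₂=9.5): W₂ = 10·9.5·(0.090909 − 0.020906) = 6.6503 kWh/t
W = W₁ + W₂ = 1.1192 + 6.6503 = 7.7695 kWh/t

W = 7.7695 kWh/t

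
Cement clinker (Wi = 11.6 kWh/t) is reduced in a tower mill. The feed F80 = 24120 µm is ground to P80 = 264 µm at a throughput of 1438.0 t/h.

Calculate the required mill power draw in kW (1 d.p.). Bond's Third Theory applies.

P = 9192.3 kW

W = 10 Wi (1/√P80 − 1/√F80)  [Bond]
W = 10·11.6·(1/√264 − 1/√24120) = 10·11.6·(0.055107) = 6.3924 kWh/t
P = W·T = 6.3924·1438.0 = 9192.3 kW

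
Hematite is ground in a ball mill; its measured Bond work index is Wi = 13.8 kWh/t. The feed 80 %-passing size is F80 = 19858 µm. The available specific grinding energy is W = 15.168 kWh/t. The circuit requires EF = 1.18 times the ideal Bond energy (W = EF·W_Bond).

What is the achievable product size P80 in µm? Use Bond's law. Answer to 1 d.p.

W = 10 Wi (P80^-0.5 − F80^-0.5)
W_Bond = W / EF = 15.168 / 1.18 = 12.8542 kWh/t
P80^-0.5 = F80^-0.5 + W_Bond/(10 Wi)
  = 12.8542/(10·13.8) + 1/√19858 = 0.093147 + 0.007096 = 0.100243
P80 = (1/0.100243)² = 9.9758² = 99.52 µm

P80 = 99.5 µm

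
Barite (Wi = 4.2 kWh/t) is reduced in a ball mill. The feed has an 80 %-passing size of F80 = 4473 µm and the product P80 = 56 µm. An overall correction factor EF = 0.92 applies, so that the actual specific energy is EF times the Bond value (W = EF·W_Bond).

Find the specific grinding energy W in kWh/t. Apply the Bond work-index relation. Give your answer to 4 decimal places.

Bond:  W = 10 Wi (1/√P − 1/√F)
1/√56 = 0.133631;  1/√4473 = 0.014952
W = 10·4.2·(0.133631 − 0.014952) = 4.9845 kWh/t
Corrected W = EF·W_Bond = 0.92·4.9845 = 4.5857 kWh/t

W = 4.5857 kWh/t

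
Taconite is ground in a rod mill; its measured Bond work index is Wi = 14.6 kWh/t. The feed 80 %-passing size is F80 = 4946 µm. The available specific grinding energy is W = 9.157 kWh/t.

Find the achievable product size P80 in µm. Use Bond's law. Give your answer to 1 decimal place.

W = 10 Wi / √P80 − 10 Wi / √F80
⇒ 1/√P80 = W/(10·Wi) + 1/√F80
  = 9.1570/(10·14.6) + 1/√4946 = 0.062719 + 0.014219 = 0.076938
P80 = (1/0.076938)² = 12.9974² = 168.93 µm

P80 = 168.9 µm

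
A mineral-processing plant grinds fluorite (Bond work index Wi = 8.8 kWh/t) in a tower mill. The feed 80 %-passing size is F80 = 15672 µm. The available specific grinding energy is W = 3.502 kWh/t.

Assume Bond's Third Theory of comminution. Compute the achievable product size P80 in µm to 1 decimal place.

W = 10·Wi·(P80^(-½) − F80^(-½))
P80^-0.5 = F80^-0.5 + W/(10 Wi)
  = 3.5020/(10·8.8) + 1/√15672 = 0.039795 + 0.007988 = 0.047783
P80 = (1/0.047783)² = 20.9277² = 437.97 µm

P80 = 438.0 µm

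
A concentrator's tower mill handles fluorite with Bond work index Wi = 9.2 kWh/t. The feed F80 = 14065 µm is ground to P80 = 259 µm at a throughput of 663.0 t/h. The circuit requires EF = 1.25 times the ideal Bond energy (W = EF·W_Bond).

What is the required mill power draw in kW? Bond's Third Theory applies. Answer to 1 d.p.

Bond:  W = 10 Wi (1/√P − 1/√F)
W = 10·9.2·(1/√259 − 1/√14065) = 10·9.2·(0.053705) = 4.9409 kWh/t
With EF = 1.25: W = 4.9409·1.25 = 6.1761 kWh/t
Mill draw = 6.1761 × 663.0 = 4094.7 kW

P = 4094.7 kW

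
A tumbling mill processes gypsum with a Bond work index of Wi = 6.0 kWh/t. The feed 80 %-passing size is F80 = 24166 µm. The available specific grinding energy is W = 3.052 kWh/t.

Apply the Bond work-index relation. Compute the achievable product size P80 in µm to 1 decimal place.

P80 = 304.6 µm

W = 10 Wi / √P80 − 10 Wi / √F80
P80^-0.5 = F80^-0.5 + W/(10 Wi)
  = 3.0520/(10·6.0) + 1/√24166 = 0.050867 + 0.006433 = 0.057299
P80 = (1/0.057299)² = 17.4522² = 304.58 µm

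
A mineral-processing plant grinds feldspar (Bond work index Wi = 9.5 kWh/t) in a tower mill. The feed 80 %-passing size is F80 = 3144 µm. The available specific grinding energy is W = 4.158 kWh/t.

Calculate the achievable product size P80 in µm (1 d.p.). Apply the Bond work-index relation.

Bond:  W = 10 Wi (1/√P − 1/√F)
1/√P80 = 1/√F80 + W/(10·Wi)
  = 4.1580/(10·9.5) + 1/√3144 = 0.043768 + 0.017834 = 0.061603
P80 = (1/0.061603)² = 16.2330² = 263.51 µm

P80 = 263.5 µm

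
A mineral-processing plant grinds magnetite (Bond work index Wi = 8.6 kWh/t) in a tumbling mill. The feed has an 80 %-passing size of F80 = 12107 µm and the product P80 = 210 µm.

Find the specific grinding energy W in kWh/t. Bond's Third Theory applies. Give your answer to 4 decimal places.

W = 5.1530 kWh/t

W = 10 Wi / √P80 − 10 Wi / √F80
1/√210 = 0.069007;  1/√12107 = 0.009088
W = 10·8.6·(0.069007 − 0.009088) = 5.1530 kWh/t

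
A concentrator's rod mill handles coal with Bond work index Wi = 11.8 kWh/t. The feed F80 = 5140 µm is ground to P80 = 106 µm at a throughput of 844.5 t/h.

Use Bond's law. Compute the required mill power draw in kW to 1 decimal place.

P = 8289.0 kW

W = 10 Wi (1/√P80 − 1/√F80)  [Bond]
W = 10·11.8·(1/√106 − 1/√5140) = 10·11.8·(0.083180) = 9.8153 kWh/t
Mill draw = 9.8153 × 844.5 = 8289.0 kW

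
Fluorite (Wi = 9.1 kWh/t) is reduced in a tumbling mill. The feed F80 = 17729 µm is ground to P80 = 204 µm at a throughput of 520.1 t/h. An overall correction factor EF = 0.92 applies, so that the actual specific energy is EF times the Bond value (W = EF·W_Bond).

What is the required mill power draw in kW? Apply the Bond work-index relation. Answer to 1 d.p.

W = 10 Wi / √P80 − 10 Wi / √F80
W = 10·9.1·(1/√204 − 1/√17729) = 10·9.1·(0.062504) = 5.6878 kWh/t
Apply correction: 5.6878 × 0.92 = 5.2328 kWh/t
P = W·T = 5.2328·520.1 = 2721.6 kW

P = 2721.6 kW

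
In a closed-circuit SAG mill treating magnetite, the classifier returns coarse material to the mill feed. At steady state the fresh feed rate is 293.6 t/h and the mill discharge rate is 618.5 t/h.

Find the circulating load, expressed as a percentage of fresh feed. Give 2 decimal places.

Mill node: discharge = fresh + recycle.
R = M − F = 618.5 − 293.6 = 324.9 t/h
CL = 100·R/F = 100·324.9/293.6 = 110.66 %

CL = 110.66 %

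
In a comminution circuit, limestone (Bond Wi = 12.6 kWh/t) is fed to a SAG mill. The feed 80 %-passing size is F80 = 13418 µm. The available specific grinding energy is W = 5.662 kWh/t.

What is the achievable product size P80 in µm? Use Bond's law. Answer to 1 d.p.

P80 = 348.5 µm

W = 10 Wi (1/√P80 − 1/√F80)  [Bond]
⇒ 1/√P80 = W/(10 Wi) + 1/√F80
  = 5.6620/(10·12.6) + 1/√13418 = 0.044937 + 0.008633 = 0.053569
P80 = (1/0.053569)² = 18.6674² = 348.47 µm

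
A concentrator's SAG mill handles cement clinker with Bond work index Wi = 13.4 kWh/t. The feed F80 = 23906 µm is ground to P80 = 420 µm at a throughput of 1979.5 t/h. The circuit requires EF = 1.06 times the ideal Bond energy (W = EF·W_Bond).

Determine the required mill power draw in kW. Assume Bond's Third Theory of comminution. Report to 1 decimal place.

W = 10 Wi (P80^-0.5 − F80^-0.5)
W = 10·13.4·(1/√420 − 1/√23906) = 10·13.4·(0.042327) = 5.6719 kWh/t
W_actual = 1.06 × 5.6719 = 6.0122 kWh/t
Mill draw = 6.0122 × 1979.5 = 11901.1 kW

P = 11901.1 kW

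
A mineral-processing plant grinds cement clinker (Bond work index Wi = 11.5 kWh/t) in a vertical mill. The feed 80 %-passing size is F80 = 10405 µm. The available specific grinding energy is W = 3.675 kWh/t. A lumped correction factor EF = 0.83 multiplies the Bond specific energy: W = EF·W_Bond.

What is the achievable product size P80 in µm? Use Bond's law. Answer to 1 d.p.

P80 = 428.6 µm

Bond:  W = 10 Wi (1/√P − 1/√F)
W_Bond = W / EF = 3.675 / 0.83 = 4.4277 kWh/t
⇒ 1/√P80 = W_Bond/(10 Wi) + 1/√F80
  = 4.4277/(10·11.5) + 1/√10405 = 0.038502 + 0.009803 = 0.048305
P80 = (1/0.048305)² = 20.7017² = 428.56 µm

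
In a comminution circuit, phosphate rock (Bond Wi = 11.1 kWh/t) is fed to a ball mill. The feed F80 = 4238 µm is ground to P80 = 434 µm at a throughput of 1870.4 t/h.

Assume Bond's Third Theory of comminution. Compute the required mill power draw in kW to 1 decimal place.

W = 10 Wi (P80^-0.5 − F80^-0.5)
W = 10·11.1·(1/√434 − 1/√4238) = 10·11.1·(0.032641) = 3.6231 kWh/t
Mill draw = 3.6231 × 1870.4 = 6776.6 kW

P = 6776.6 kW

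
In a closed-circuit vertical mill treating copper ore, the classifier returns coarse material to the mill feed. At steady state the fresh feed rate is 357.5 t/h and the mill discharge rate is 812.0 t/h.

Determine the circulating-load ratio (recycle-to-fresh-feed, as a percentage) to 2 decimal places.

CL = 127.13 %

Discharge = new feed + return, hence
R = M − F = 812.0 − 357.5 = 454.5 t/h
CL = 100·R/F = 100·454.5/357.5 = 127.13 %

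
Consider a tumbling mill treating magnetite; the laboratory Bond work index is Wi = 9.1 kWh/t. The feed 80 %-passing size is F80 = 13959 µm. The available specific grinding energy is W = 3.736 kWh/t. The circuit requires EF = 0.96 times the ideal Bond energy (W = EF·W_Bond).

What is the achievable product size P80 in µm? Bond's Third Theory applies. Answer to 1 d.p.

P80 = 381.0 µm

W = 10 Wi (1/√P80 − 1/√F80)  [Bond]
W_Bond = W / EF = 3.736 / 0.96 = 3.8917 kWh/t
1/√P80 = 1/√F80 + W_Bond/(10·Wi)
  = 3.8917/(10·9.1) + 1/√13959 = 0.042766 + 0.008464 = 0.051230
P80 = (1/0.051230)² = 19.5200² = 381.03 µm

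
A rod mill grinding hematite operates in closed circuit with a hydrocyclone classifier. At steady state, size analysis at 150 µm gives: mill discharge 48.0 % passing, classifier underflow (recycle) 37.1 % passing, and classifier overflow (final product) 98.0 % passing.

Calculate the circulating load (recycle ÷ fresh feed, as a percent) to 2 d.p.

CL = 458.72 %

Let r = R/F. Size balance at 150 µm:
(1+r)·d = r·u + o ⇒ r = (o−d)/(d−u)
r = (98.0 − 48.0)/(48.0 − 37.1) = 50.0/10.9 = 4.5872
CL = 100·r = 458.72 %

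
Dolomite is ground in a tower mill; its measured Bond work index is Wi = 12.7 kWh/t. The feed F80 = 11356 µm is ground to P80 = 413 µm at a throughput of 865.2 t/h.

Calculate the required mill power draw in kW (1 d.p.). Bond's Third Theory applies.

P = 4375.7 kW

Bond:  W = 10 Wi (1/√P − 1/√F)
W = 10·12.7·(1/√413 − 1/√11356) = 10·12.7·(0.039823) = 5.0575 kWh/t
Power = W × throughput = 5.0575 kWh/t × 865.2 t/h = 4375.7 kW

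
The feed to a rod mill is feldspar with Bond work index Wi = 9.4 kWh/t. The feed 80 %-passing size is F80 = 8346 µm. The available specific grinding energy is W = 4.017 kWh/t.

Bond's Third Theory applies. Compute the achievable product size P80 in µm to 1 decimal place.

P80 = 347.0 µm

W_Bond = 10·Wi·(1/√P₈₀ − 1/√F₈₀)
⇒ 1/√P80 = W/(10 Wi) + 1/√F80
  = 4.0170/(10·9.4) + 1/√8346 = 0.042734 + 0.010946 = 0.053680
P80 = (1/0.053680)² = 18.6289² = 347.03 µm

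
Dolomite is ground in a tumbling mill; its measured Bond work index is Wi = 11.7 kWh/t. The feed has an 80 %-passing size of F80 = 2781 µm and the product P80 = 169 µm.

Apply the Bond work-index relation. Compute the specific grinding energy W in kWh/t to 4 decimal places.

W = 6.7814 kWh/t

W_Bond = 10·Wi·(1/√P₈₀ − 1/√F₈₀)
1/√169 = 0.076923;  1/√2781 = 0.018963
W = 10·11.7·(0.076923 − 0.018963) = 6.7814 kWh/t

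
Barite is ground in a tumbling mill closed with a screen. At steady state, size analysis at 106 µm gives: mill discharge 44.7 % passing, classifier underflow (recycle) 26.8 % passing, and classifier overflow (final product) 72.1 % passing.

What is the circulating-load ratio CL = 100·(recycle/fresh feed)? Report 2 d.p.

Balance %-passing 106 µm (r = R/F):
Fd + Rd = Ru + Fo ⇒ R/F = (o−d)/(d−u)
r = (72.1 − 44.7)/(44.7 − 26.8) = 27.4/17.9 = 1.5307
CL = 100·r = 153.07 %

CL = 153.07 %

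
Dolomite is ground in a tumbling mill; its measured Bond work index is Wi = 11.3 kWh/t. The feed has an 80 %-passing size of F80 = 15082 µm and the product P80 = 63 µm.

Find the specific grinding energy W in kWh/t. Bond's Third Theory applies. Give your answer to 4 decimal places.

W = 10·Wi·(P80^(-½) − F80^(-½))
1/√63 = 0.125988;  1/√15082 = 0.008143
W = 10·11.3·(0.125988 − 0.008143) = 13.3165 kWh/t

W = 13.3165 kWh/t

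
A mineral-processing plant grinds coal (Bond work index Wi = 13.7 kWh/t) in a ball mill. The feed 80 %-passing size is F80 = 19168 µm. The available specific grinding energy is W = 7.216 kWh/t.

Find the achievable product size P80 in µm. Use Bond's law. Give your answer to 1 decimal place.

P80 = 278.8 µm

W = 10 Wi / √P80 − 10 Wi / √F80
1/√P80 = 1/√F80 + W/(10·Wi)
  = 7.2160/(10·13.7) + 1/√19168 = 0.052672 + 0.007223 = 0.059894
P80 = (1/0.059894)² = 16.6960² = 278.76 µm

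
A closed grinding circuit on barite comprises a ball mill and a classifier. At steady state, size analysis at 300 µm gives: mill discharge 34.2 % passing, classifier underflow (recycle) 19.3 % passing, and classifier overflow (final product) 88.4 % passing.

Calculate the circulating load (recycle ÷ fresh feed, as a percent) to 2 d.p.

Classifier node, passing 300 µm:
d + r·d = r·u + o → r(d−u) = o−d
r = (88.4 − 34.2)/(34.2 − 19.3) = 54.2/14.9 = 3.6376
CL = 100·r = 363.76 %

CL = 363.76 %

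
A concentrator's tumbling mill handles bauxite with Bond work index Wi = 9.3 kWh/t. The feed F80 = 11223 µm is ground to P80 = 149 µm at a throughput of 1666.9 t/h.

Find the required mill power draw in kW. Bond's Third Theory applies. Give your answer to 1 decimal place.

P = 11236.6 kW

Bond:  W = 10 Wi (1/√P − 1/√F)
W = 10·9.3·(1/√149 − 1/√11223) = 10·9.3·(0.072484) = 6.7410 kWh/t
P = W·T = 6.7410·1666.9 = 11236.6 kW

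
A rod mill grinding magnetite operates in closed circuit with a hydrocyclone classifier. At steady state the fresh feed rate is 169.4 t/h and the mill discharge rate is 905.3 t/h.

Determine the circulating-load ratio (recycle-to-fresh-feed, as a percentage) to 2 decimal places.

CL = 434.42 %

Steady state: M = F + R.
R = M − F = 905.3 − 169.4 = 735.9 t/h
CL = 100·R/F = 100·735.9/169.4 = 434.42 %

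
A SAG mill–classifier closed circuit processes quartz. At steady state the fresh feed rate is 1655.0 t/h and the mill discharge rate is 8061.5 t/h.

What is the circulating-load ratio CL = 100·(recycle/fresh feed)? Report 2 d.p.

Discharge = new feed + return, hence
R = M − F = 8061.5 − 1655.0 = 6406.5 t/h
CL = 100·R/F = 100·6406.5/1655.0 = 387.10 %

CL = 387.10 %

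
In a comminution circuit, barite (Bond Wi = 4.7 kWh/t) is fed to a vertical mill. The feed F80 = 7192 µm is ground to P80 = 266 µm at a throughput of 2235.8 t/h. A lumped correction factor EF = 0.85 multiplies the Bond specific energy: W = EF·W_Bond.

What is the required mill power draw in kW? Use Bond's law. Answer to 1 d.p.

Bond:  W = 10 Wi (1/√P − 1/√F)
W = 10·4.7·(1/√266 − 1/√7192) = 10·4.7·(0.049522) = 2.3275 kWh/t
W_actual = 0.85 × 2.3275 = 1.9784 kWh/t
P = W·T = 1.9784·2235.8 = 4423.3 kW

P = 4423.3 kW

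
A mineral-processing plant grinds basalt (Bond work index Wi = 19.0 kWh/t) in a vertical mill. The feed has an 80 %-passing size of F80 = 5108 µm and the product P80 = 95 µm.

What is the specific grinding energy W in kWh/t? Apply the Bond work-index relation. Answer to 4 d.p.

W_Bond = 10·Wi·(1/√P₈₀ − 1/√F₈₀)
1/√95 = 0.102598;  1/√5108 = 0.013992
W = 10·19.0·(0.102598 − 0.013992) = 16.8351 kWh/t

W = 16.8351 kWh/t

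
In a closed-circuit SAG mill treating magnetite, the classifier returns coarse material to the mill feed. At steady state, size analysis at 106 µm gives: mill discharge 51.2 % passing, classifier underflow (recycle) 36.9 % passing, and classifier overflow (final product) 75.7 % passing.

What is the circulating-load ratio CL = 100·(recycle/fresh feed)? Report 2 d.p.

Two-product formula at 106 µm:
d + r·d = r·u + o → r(d−u) = o−d
r = (75.7 − 51.2)/(51.2 − 36.9) = 24.5/14.3 = 1.7133
CL = 100·r = 171.33 %

CL = 171.33 %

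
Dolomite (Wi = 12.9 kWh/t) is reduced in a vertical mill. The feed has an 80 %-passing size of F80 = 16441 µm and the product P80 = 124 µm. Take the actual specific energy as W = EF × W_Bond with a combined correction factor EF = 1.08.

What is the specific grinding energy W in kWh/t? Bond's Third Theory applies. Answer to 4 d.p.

W = 11.4248 kWh/t

W = 10·Wi·[P80^(−½) − F80^(−½)]
1/√124 = 0.089803;  1/√16441 = 0.007799
W = 10·12.9·(0.089803 − 0.007799) = 10.5785 kWh/t
Corrected W = EF·W_Bond = 1.08·10.5785 = 11.4248 kWh/t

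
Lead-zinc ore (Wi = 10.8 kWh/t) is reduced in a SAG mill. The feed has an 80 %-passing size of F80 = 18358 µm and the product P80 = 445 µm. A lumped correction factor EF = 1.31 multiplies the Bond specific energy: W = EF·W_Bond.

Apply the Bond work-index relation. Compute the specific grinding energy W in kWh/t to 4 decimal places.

W = 5.6626 kWh/t

W = 10·Wi·(P80^(-½) − F80^(-½))
1/√445 = 0.047405;  1/√18358 = 0.007381
W = 10·10.8·(0.047405 − 0.007381) = 4.3226 kWh/t
Corrected W = EF·W_Bond = 1.31·4.3226 = 5.6626 kWh/t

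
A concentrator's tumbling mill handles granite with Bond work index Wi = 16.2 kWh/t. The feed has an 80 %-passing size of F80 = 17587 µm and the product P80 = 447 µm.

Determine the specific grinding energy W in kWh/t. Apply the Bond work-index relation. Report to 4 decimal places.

W = 10 Wi (P80^-0.5 − F80^-0.5)
1/√447 = 0.047298;  1/√17587 = 0.007541
W = 10·16.2·(0.047298 − 0.007541) = 6.4408 kWh/t

W = 6.4408 kWh/t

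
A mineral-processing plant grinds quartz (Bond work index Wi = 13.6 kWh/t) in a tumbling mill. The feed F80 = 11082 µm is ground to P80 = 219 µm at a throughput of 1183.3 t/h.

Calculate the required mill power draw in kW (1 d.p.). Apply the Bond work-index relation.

P = 9345.9 kW

Bond: W = 10·Wi·(1/√P80 − 1/√F80)
W = 10·13.6·(1/√219 − 1/√11082) = 10·13.6·(0.058074) = 7.8981 kWh/t
Mill draw = 7.8981 × 1183.3 = 9345.9 kW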